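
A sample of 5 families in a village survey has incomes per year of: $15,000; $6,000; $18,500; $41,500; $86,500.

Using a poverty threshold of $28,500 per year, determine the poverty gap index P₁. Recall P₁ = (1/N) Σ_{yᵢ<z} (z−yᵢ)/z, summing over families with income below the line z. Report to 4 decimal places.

0.3228

Below z: $6,000, $15,000, $18,500 (q = 3 of N = 5).
Normalized shortfalls: (28500−6000)/28500 = 0.7895; (28500−15000)/28500 = 0.4737; (28500−18500)/28500 = 0.3509.
Σ = 1.614035. Dividing by the full population N = 5 gives P₁ = 0.3228.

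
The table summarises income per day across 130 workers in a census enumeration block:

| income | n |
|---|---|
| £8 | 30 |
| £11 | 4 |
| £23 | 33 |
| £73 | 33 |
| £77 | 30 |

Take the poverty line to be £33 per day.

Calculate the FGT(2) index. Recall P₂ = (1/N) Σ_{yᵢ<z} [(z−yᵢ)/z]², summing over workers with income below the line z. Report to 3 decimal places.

Below the line: 30×£8, 4×£11, 33×£23 (q = 67 of N = 130).
Normalized shortfalls: (33−8)/33 = 0.7576 (×30); (33−11)/33 = 0.6667 (×4); (33−23)/33 = 0.3030 (×33).
Squared: 0.5739 (×30); 0.4444 (×4); 0.0918 (×33).
Sum = 22.025712; P₂ = 22.025712 / 130 = 0.169.

0.169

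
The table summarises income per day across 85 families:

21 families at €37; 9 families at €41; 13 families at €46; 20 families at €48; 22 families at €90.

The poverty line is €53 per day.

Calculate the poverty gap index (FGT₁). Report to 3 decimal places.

Below z: 21×€37, 9×€41, 13×€46, 20×€48 (q = 63 of N = 85).
Normalized shortfalls: (53−37)/53 = 0.3019 (×21); (53−41)/53 = 0.2264 (×9); (53−46)/53 = 0.1321 (×13); (53−48)/53 = 0.0943 (×20).
Sum of shortfalls = 11.981132; P₁ averages over all N: 11.981132 / 85 = 0.141.

0.141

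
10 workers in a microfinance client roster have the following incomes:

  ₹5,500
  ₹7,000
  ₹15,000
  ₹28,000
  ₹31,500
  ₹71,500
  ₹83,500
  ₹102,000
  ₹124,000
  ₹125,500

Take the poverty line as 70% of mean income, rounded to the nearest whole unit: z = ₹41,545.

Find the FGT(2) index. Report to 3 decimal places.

0.202

Below the line: ₹5,500, ₹7,000, ₹15,000, ₹28,000, ₹31,500 (q = 5 of N = 10).
Shortfall ratios: (41545−5500)/41545 = 0.8676; (41545−7000)/41545 = 0.8315; (41545−15000)/41545 = 0.6389; (41545−28000)/41545 = 0.3260; (41545−31500)/41545 = 0.2418.
Squared: 0.7528; 0.6914; 0.4083; 0.1063; 0.0585.
Sum = 2.017168; P₂ = 2.017168 / 10 = 0.202.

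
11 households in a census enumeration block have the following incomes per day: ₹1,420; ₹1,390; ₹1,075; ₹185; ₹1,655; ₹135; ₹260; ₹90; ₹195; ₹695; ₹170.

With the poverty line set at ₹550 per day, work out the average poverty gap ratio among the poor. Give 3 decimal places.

Below z: ₹90, ₹135, ₹170, ₹185, ₹195, ₹260 (q = 6 of N = 11).
Relative gaps: 0.8364, 0.7545, 0.6909, 0.6636, 0.6455, 0.5273; sum = 4.118182.
The income-gap ratio divides by q (the poor only): 4.118182 / 6 = 0.686.

0.686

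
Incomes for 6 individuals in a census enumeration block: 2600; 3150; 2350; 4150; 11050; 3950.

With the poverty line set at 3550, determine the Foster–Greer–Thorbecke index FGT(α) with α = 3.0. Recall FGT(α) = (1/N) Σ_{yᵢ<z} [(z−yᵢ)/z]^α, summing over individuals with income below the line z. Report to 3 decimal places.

Incomes under z: 2350, 2600, 3150 (q = 3 of N = 6).
Shortfall ratios: (3550−2350)/3550 = 0.3380; (3550−2600)/3550 = 0.2676; (3550−3150)/3550 = 0.1127.
Raised to α = 3.0: 0.03862; 0.01916; 0.00143.
Sum = 0.059219; FGT(3.0) = 0.059219 / 6 = 0.010.

0.010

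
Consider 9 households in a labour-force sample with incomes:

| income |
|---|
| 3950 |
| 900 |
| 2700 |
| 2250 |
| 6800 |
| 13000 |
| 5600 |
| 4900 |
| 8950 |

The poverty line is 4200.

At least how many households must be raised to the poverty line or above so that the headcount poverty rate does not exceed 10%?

4

Currently q = 4 of N = 9 are below the line (H = 0.444).
A headcount ratio of at most 10% allows at most ⌊0.10 × 9⌋ = 0 poor households.
So at least 4 − 0 = 4 must be lifted.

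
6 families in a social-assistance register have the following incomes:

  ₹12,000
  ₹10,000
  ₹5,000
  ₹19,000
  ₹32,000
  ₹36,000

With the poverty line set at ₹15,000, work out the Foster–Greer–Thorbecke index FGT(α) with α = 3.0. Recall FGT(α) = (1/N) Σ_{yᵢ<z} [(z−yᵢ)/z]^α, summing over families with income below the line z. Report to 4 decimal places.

Below z: ₹5,000, ₹10,000, ₹12,000 (q = 3 of N = 6).
Normalized shortfalls: (15000−5000)/15000 = 0.6667; (15000−10000)/15000 = 0.3333; (15000−12000)/15000 = 0.2000.
Raised to α = 3.0: 0.29630; 0.03704; 0.00800.
Sum = 0.341333; FGT(3.0) = 0.341333 / 6 = 0.0569.

0.0569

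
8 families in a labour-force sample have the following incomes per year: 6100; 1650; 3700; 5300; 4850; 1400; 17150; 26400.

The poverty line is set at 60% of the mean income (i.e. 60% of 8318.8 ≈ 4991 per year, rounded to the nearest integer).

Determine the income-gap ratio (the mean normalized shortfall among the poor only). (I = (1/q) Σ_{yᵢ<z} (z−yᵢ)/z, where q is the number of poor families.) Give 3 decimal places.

0.419

Poor units: 1400, 1650, 3700, 4850 (q = 4 of N = 8).
Shortfall ratios (z−y)/z: 0.7195, 0.6694, 0.2587, 0.0283; sum = 1.675816.
I averages over the q = 4 poor units only: 1.675816 / 4 = 0.419.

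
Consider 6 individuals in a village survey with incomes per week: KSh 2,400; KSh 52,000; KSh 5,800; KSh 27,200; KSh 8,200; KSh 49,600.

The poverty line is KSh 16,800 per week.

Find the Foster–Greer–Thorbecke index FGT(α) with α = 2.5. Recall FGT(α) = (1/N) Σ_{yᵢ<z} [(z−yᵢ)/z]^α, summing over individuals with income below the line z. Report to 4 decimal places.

Incomes under z: KSh 2,400, KSh 5,800, KSh 8,200 (q = 3 of N = 6).
Shortfall ratios: (16800−2400)/16800 = 0.8571; (16800−5800)/16800 = 0.6548; (16800−8200)/16800 = 0.5119.
Raised to α = 2.5: 0.68019; 0.34690; 0.18749.
Sum = 1.214585; FGT(2.5) = 1.214585 / 6 = 0.2024.

0.2024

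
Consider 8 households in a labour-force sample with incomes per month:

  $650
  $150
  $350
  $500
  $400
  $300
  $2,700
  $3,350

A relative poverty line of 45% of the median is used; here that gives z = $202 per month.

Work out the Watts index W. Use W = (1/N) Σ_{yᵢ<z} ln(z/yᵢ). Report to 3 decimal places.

0.037

Below z: $150 (q = 1 of N = 8).
Log shortfalls: ln(202/150) = 0.2976.
W = 0.297632 / 8 = 0.037.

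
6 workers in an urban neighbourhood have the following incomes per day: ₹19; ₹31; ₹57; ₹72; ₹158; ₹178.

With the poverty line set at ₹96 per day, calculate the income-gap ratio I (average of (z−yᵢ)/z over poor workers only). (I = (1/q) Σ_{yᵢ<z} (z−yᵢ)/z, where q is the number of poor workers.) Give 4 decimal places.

0.5339

Below the line: ₹19, ₹31, ₹57, ₹72 (q = 4 of N = 6).
Relative gaps: 0.8021, 0.6771, 0.4062, 0.2500; sum = 2.135417.
The income-gap ratio divides by q (the poor only): 2.135417 / 4 = 0.5339.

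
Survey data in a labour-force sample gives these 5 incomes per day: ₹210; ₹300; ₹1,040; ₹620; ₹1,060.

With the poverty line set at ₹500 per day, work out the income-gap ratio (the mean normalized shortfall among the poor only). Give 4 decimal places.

Below the line: ₹210, ₹300 (q = 2 of N = 5).
Relative gaps: 0.5800, 0.4000; sum = 0.980000.
I averages over the q = 2 poor units only: 0.980000 / 2 = 0.4900.

0.4900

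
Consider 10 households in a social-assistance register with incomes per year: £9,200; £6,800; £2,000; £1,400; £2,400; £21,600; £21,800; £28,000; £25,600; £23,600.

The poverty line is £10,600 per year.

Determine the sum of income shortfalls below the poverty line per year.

Below the line: £1,400, £2,000, £2,400, £6,800, £9,200 (q = 5 of N = 10).
Individual gaps: 10600−1400 = 9200; 10600−2000 = 8600; 10600−2400 = 8200; 10600−6800 = 3800; 10600−9200 = 1400.
Aggregate gap = £31,200.

£31,200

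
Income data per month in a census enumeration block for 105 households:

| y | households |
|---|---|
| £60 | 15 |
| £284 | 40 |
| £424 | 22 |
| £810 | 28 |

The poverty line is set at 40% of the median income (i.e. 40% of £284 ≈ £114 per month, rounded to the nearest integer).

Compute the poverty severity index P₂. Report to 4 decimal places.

0.0321

Incomes under z: 15×£60 (q = 15 of N = 105).
Gap ratios (z−y)/z: (114−60)/114 = 0.4737 (×15).
Squared: 0.2244 (×15).
Sum = 3.365651; P₂ = 3.365651 / 105 = 0.0321.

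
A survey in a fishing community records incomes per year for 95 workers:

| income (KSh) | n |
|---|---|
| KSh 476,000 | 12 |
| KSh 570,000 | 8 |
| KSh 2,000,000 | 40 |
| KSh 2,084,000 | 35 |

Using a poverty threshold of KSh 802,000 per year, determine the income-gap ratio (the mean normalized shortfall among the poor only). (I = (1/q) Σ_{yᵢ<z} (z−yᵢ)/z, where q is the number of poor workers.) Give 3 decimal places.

0.360

Poor units: 12×KSh 476,000, 8×KSh 570,000 (q = 20 of N = 95).
Relative gaps: 0.4065 (×12), 0.2893 (×8); sum = 7.192020.
I averages over the q = 20 poor units only: 7.192020 / 20 = 0.360.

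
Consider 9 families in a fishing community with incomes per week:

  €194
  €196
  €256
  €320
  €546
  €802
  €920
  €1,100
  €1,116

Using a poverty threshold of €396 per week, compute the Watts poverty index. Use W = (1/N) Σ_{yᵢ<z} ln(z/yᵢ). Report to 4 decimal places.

0.2296

Incomes under z: €194, €196, €256, €320 (q = 4 of N = 9).
ln(z/y) terms: ln(396/194) = 0.7136; ln(396/196) = 0.7033; ln(396/256) = 0.4362; ln(396/320) = 0.2131.
W = 2.066186 / 9 = 0.2296.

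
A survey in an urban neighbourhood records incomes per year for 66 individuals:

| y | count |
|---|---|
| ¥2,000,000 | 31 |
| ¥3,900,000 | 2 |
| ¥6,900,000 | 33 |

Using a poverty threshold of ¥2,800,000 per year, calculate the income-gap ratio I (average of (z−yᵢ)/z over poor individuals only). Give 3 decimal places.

Below z: 31×¥2,000,000 (q = 31 of N = 66).
Relative gaps: 0.2857 (×31); sum = 8.857143.
The income-gap ratio divides by q (the poor only): 8.857143 / 31 = 0.286.

0.286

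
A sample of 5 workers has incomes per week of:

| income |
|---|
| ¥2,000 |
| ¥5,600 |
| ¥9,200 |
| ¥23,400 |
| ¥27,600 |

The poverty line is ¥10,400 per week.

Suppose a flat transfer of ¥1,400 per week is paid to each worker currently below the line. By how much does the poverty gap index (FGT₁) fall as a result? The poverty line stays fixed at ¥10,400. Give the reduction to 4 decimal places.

Before: below the line — ¥2,000, ¥5,600, ¥9,200; poverty gap index (FGT₁) = 0.276923.
After the ¥1,400 transfer: below the line — ¥3,400, ¥7,000; poverty gap index (FGT₁) = 0.200000.
Reduction = 0.276923 − 0.200000 = 0.0769.

0.0769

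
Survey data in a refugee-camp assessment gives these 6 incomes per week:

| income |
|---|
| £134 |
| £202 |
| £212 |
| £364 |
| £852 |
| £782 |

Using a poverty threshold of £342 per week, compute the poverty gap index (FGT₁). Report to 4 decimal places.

0.2329

Below z: £134, £202, £212 (q = 3 of N = 6).
Shortfall ratios: (342−134)/342 = 0.6082; (342−202)/342 = 0.4094; (342−212)/342 = 0.3801.
Sum of shortfalls = 1.397661; P₁ averages over all N: 1.397661 / 6 = 0.2329.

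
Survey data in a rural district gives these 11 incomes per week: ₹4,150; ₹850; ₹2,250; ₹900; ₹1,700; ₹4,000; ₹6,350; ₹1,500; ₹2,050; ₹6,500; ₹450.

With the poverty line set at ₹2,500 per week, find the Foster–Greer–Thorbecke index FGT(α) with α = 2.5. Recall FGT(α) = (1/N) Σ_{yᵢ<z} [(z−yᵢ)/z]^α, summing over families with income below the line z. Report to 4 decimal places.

0.1333

Below z: ₹450, ₹850, ₹900, ₹1,500, ₹1,700, ₹2,050, ₹2,250 (q = 7 of N = 11).
Gap ratios (z−y)/z: (2500−450)/2500 = 0.8200; (2500−850)/2500 = 0.6600; (2500−900)/2500 = 0.6400; (2500−1500)/2500 = 0.4000; (2500−1700)/2500 = 0.3200; (2500−2050)/2500 = 0.1800; (2500−2250)/2500 = 0.1000.
Raised to α = 2.5: 0.60888; 0.35388; 0.32768; 0.10119; 0.05793; 0.01375; 0.00316.
Sum = 1.466475; FGT(2.5) = 1.466475 / 11 = 0.1333.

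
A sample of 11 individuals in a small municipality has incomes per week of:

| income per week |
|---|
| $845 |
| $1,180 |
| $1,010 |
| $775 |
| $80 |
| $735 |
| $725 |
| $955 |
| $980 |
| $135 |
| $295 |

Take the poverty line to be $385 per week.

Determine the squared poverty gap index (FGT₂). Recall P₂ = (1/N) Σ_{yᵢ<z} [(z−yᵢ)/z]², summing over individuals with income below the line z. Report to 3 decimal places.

0.100

Poor units: $80, $135, $295 (q = 3 of N = 11).
Normalized shortfalls: (385−80)/385 = 0.7922; (385−135)/385 = 0.6494; (385−295)/385 = 0.2338.
Squared: 0.6276; 0.4217; 0.0546.
Sum = 1.103896; P₂ = 1.103896 / 11 = 0.100.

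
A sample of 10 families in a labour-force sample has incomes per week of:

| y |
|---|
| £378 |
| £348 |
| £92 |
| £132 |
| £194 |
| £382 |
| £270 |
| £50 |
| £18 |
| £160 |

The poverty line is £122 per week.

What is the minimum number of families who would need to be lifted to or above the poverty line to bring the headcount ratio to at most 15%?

Currently q = 3 of N = 10 are below the line (H = 0.300).
A headcount ratio of at most 15% allows at most ⌊0.15 × 10⌋ = 1 poor families.
So at least 3 − 1 = 2 must be lifted.

2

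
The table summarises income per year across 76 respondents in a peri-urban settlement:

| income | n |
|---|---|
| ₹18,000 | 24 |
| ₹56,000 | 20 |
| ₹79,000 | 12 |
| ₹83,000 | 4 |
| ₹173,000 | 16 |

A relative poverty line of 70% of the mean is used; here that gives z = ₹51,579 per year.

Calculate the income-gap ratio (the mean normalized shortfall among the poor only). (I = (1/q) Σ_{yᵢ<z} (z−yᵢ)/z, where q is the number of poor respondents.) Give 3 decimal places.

Below z: 24×₹18,000 (q = 24 of N = 76).
Relative gaps: 0.6510 (×24); sum = 15.624498.
I averages over the q = 24 poor units only: 15.624498 / 24 = 0.651.

0.651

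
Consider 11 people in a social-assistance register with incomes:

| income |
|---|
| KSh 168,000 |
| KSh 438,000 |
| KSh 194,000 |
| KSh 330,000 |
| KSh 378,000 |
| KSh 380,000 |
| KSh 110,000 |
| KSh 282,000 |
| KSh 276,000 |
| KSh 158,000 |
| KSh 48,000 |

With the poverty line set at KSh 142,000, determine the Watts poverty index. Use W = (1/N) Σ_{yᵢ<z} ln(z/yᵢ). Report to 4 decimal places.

Poor units: KSh 48,000, KSh 110,000 (q = 2 of N = 11).
Log shortfalls: ln(142000/48000) = 1.0846; ln(142000/110000) = 0.2553.
W = 1.339973 / 11 = 0.1218.

0.1218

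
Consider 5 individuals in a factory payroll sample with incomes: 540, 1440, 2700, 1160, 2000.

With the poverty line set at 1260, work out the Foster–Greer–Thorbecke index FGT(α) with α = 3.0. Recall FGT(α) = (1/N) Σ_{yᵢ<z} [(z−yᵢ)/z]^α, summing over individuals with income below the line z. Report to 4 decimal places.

0.0374

Below z: 540, 1160 (q = 2 of N = 5).
Gap ratios (z−y)/z: (1260−540)/1260 = 0.5714; (1260−1160)/1260 = 0.0794.
Raised to α = 3.0: 0.18659; 0.00050.
Sum = 0.187089; FGT(3.0) = 0.187089 / 5 = 0.0374.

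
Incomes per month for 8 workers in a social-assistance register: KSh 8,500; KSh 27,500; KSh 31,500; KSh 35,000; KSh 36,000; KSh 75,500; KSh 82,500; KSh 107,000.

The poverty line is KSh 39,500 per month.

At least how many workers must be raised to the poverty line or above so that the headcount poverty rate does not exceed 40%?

2

Currently q = 5 of N = 8 are below the line (H = 0.625).
A headcount ratio of at most 40% allows at most ⌊0.40 × 8⌋ = 3 poor workers.
So at least 5 − 3 = 2 must be lifted.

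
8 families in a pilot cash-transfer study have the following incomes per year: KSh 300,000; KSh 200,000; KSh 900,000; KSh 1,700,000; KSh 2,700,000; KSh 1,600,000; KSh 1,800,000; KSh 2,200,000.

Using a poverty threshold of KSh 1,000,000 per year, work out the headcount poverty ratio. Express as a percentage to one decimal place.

3 of the 8 families have income below KSh 1,000,000.
H = 3/8 = 37.5%.

37.5%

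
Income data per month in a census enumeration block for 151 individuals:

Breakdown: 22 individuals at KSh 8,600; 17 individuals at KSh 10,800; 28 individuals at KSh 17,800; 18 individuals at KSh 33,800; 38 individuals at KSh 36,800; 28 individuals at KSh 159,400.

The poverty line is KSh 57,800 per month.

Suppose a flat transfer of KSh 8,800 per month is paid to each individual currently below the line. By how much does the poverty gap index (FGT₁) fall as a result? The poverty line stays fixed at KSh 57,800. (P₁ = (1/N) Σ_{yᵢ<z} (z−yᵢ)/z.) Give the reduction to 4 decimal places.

Before: below the line — 22×KSh 8,600, 17×KSh 10,800, 28×KSh 17,800, 18×KSh 33,800, 38×KSh 36,800; poverty gap index (FGT₁) = 0.484819.
After the KSh 8,800 transfer: below the line — 22×KSh 17,400, 17×KSh 19,600, 28×KSh 26,600, 18×KSh 42,600, 38×KSh 45,600; poverty gap index (FGT₁) = 0.360801.
Reduction = 0.484819 − 0.360801 = 0.1240.

0.1240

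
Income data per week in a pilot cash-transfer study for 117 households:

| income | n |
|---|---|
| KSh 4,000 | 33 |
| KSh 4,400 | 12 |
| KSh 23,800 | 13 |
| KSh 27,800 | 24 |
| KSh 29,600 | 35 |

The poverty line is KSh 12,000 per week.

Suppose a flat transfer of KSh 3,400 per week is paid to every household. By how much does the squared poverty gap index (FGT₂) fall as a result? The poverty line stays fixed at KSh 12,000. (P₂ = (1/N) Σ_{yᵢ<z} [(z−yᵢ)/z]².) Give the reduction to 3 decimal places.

Before: below the line — 33×KSh 4,000, 12×KSh 4,400; squared poverty gap index (FGT₂) = 0.16650.
After the KSh 3,400 transfer: below the line — 33×KSh 7,400, 12×KSh 7,800; squared poverty gap index (FGT₂) = 0.05401.
Reduction = 0.16650 − 0.05401 = 0.112.

0.112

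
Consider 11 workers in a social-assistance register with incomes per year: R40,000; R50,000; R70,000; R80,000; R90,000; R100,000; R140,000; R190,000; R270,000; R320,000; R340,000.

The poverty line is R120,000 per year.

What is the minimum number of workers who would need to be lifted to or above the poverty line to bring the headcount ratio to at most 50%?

1

6 of the 11 workers are poor, so H = 6/11 = 0.545.
A headcount ratio of at most 50% allows at most ⌊0.50 × 11⌋ = 5 poor workers.
So at least 6 − 5 = 1 must be lifted.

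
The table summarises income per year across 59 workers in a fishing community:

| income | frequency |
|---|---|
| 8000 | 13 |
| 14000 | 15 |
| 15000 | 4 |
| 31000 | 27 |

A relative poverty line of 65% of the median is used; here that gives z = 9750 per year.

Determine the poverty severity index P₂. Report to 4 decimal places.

Poor units: 13×8000 (q = 13 of N = 59).
Normalized shortfalls: (9750−8000)/9750 = 0.1795 (×13).
Squared: 0.0322 (×13).
Sum = 0.418803; P₂ = 0.418803 / 59 = 0.0071.

0.0071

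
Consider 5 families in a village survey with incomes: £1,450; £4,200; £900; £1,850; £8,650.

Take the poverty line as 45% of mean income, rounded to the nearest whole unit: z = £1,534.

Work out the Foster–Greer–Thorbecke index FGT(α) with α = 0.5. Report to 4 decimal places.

Below z: £900, £1,450 (q = 2 of N = 5).
Relative gaps: (1534−900)/1534 = 0.4133; (1534−1450)/1534 = 0.0548.
Raised to α = 0.5: 0.64288; 0.23401.
Sum = 0.876889; FGT(0.5) = 0.876889 / 5 = 0.1754.

0.1754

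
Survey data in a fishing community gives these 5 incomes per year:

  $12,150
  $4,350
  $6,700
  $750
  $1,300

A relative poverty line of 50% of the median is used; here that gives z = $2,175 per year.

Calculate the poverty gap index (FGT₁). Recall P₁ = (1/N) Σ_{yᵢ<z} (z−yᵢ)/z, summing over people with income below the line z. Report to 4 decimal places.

Incomes under z: $750, $1,300 (q = 2 of N = 5).
Shortfall ratios: (2175−750)/2175 = 0.6552; (2175−1300)/2175 = 0.4023.
Σ = 1.057471. Dividing by the full population N = 5 gives P₁ = 0.2115.

0.2115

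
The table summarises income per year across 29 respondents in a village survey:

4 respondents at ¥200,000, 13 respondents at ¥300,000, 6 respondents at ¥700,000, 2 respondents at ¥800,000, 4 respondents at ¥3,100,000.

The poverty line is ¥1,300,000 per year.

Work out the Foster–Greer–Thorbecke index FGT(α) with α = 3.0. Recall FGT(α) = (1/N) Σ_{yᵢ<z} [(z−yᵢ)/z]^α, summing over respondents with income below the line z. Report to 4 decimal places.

0.3119

Incomes under z: 4×¥200,000, 13×¥300,000, 6×¥700,000, 2×¥800,000 (q = 25 of N = 29).
Normalized shortfalls: (1300000−200000)/1300000 = 0.8462 (×4); (1300000−300000)/1300000 = 0.7692 (×13); (1300000−700000)/1300000 = 0.4615 (×6); (1300000−800000)/1300000 = 0.3846 (×2).
Raised to α = 3.0: 0.60583 (×4); 0.45517 (×13); 0.09832 (×6); 0.05690 (×2).
Sum = 9.044151; FGT(3.0) = 9.044151 / 29 = 0.3119.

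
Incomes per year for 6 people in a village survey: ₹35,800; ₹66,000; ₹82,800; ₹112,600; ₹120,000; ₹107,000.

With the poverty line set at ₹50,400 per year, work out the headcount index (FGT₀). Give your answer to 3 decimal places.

0.167

1 of the 6 people have income below ₹50,400.
H = 1/6 = 0.167.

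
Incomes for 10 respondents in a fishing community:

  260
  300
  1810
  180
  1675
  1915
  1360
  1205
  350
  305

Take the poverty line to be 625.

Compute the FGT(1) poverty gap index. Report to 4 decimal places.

0.2768

Below the line: 180, 260, 300, 305, 350 (q = 5 of N = 10).
Gap ratios (z−y)/z: (625−180)/625 = 0.7120; (625−260)/625 = 0.5840; (625−300)/625 = 0.5200; (625−305)/625 = 0.5120; (625−350)/625 = 0.4400.
Sum of shortfalls = 2.768000; P₁ averages over all N: 2.768000 / 10 = 0.2768.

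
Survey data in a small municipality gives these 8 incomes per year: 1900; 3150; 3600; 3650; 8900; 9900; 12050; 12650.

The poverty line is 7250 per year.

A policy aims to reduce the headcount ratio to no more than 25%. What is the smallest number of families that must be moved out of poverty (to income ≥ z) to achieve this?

2

Currently q = 4 of N = 8 are below the line (H = 0.500).
A headcount ratio of at most 25% allows at most ⌊0.25 × 8⌋ = 2 poor families.
So at least 4 − 2 = 2 must be lifted.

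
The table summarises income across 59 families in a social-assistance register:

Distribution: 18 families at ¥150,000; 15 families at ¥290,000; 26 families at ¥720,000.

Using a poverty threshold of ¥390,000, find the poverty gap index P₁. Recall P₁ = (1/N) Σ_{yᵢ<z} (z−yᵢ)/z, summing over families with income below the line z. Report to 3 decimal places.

Below the line: 18×¥150,000, 15×¥290,000 (q = 33 of N = 59).
Shortfall ratios: (390000−150000)/390000 = 0.6154 (×18); (390000−290000)/390000 = 0.2564 (×15).
Σ = 14.923077. Dividing by the full population N = 59 gives P₁ = 0.253.

0.253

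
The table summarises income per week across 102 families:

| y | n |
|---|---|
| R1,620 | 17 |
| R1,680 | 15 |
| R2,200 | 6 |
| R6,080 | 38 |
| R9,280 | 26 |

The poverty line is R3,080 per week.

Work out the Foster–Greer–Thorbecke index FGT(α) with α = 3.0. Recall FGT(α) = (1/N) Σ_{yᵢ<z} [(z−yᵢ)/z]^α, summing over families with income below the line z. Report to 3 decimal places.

0.033

Below the line: 17×R1,620, 15×R1,680, 6×R2,200 (q = 38 of N = 102).
Normalized shortfalls: (3080−1620)/3080 = 0.4740 (×17); (3080−1680)/3080 = 0.4545 (×15); (3080−2200)/3080 = 0.2857 (×6).
Raised to α = 3.0: 0.10651 (×17); 0.09391 (×15); 0.02332 (×6).
Sum = 3.359394; FGT(3.0) = 3.359394 / 102 = 0.033.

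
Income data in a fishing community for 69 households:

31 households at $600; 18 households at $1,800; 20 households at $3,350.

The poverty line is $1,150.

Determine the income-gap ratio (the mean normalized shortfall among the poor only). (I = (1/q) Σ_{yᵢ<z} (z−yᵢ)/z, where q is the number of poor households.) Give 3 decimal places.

Poor units: 31×$600 (q = 31 of N = 69).
Shortfall ratios (z−y)/z: 0.4783 (×31); sum = 14.826087.
I averages over the q = 31 poor units only: 14.826087 / 31 = 0.478.

0.478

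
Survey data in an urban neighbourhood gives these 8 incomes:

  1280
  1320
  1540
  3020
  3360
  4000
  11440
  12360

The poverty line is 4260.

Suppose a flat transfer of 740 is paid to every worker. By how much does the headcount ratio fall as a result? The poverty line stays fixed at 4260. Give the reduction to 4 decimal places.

Before: below the line — 1280, 1320, 1540, 3020, 3360, 4000; headcount ratio = 0.750000.
After the 740 transfer: below the line — 2020, 2060, 2280, 3760, 4100; headcount ratio = 0.625000.
Reduction = 0.750000 − 0.625000 = 0.1250.

0.1250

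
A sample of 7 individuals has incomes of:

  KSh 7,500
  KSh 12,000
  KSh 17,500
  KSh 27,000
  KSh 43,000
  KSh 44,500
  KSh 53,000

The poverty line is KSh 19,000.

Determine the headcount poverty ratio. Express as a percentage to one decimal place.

42.9%

3 of the 7 individuals have income below KSh 19,000.
H = 3/7 = 42.9%.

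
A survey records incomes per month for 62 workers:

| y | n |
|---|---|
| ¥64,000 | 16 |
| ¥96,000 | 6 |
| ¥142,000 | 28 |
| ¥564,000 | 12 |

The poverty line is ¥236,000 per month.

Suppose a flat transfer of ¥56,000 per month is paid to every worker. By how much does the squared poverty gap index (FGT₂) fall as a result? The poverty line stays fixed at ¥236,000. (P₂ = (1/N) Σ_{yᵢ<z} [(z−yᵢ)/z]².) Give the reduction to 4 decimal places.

Before: below the line — 16×¥64,000, 6×¥96,000, 28×¥142,000; squared poverty gap index (FGT₂) = 0.242779.
After the ¥56,000 transfer: below the line — 16×¥120,000, 6×¥152,000, 28×¥198,000; squared poverty gap index (FGT₂) = 0.086317.
Reduction = 0.242779 − 0.086317 = 0.1565.

0.1565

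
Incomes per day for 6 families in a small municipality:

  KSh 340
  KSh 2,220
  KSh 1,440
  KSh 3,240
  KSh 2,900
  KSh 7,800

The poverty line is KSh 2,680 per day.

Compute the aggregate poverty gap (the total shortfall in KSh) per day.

KSh 4,040

Below the line: KSh 340, KSh 1,440, KSh 2,220 (q = 3 of N = 6).
Individual gaps: 2680−340 = 2340; 2680−1440 = 1240; 2680−2220 = 460.
Aggregate gap = KSh 4,040.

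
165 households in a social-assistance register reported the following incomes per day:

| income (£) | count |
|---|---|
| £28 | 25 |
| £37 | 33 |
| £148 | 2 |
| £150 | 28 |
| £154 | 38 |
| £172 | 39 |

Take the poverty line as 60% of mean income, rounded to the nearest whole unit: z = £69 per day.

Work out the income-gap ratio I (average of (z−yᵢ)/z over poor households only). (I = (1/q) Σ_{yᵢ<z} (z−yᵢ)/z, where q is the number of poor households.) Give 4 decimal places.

Below the line: 25×£28, 33×£37 (q = 58 of N = 165).
Relative gaps: 0.5942 (×25), 0.4638 (×33); sum = 30.159420.
The income-gap ratio divides by q (the poor only): 30.159420 / 58 = 0.5200.

0.5200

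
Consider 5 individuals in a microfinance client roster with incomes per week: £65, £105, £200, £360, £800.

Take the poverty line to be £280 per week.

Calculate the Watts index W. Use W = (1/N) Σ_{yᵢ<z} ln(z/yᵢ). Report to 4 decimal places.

0.5555

Below the line: £65, £105, £200 (q = 3 of N = 5).
Log shortfalls: ln(280/65) = 1.4604; ln(280/105) = 0.9808; ln(280/200) = 0.3365.
W = 2.777704 / 5 = 0.5555.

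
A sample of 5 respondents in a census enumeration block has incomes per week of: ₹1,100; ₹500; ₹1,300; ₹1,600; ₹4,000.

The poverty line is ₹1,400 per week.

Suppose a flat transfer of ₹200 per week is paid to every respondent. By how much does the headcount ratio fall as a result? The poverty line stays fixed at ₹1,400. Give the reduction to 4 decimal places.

0.2000

Before: below the line — ₹500, ₹1,100, ₹1,300; headcount ratio = 0.600000.
After the ₹200 transfer: below the line — ₹700, ₹1,300; headcount ratio = 0.400000.
Reduction = 0.600000 − 0.400000 = 0.2000.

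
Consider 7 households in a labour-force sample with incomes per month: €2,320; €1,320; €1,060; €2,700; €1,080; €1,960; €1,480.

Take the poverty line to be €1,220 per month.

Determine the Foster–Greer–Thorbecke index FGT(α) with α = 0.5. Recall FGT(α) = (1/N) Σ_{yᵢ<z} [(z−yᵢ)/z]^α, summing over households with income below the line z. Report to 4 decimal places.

Poor units: €1,060, €1,080 (q = 2 of N = 7).
Gap ratios (z−y)/z: (1220−1060)/1220 = 0.1311; (1220−1080)/1220 = 0.1148.
Raised to α = 0.5: 0.36214; 0.33875.
Sum = 0.700897; FGT(0.5) = 0.700897 / 7 = 0.1001.

0.1001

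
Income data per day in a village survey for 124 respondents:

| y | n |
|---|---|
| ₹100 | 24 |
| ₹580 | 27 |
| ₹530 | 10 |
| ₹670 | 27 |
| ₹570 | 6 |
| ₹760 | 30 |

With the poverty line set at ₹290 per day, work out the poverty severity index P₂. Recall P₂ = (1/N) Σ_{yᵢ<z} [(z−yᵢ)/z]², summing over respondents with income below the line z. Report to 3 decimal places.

0.083

Below the line: 24×₹100 (q = 24 of N = 124).
Normalized shortfalls: (290−100)/290 = 0.6552 (×24).
Squared: 0.4293 (×24).
Sum = 10.302021; P₂ = 10.302021 / 124 = 0.083.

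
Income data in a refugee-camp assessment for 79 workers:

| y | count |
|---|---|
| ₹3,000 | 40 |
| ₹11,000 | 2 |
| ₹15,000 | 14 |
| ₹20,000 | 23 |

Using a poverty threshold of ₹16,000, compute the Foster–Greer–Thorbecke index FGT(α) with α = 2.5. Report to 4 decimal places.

0.3028

Below the line: 40×₹3,000, 2×₹11,000, 14×₹15,000 (q = 56 of N = 79).
Gap ratios (z−y)/z: (16000−3000)/16000 = 0.8125 (×40); (16000−11000)/16000 = 0.3125 (×2); (16000−15000)/16000 = 0.0625 (×14).
Raised to α = 2.5: 0.59506 (×40); 0.05459 (×2); 0.00098 (×14).
Sum = 23.925127; FGT(2.5) = 23.925127 / 79 = 0.3028.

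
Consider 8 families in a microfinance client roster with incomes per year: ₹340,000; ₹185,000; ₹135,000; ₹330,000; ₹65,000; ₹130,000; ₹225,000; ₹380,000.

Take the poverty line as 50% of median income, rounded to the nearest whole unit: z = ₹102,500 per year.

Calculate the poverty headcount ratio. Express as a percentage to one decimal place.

12.5%

1 of the 8 families have income below ₹102,500.
H = 1/8 = 12.5%.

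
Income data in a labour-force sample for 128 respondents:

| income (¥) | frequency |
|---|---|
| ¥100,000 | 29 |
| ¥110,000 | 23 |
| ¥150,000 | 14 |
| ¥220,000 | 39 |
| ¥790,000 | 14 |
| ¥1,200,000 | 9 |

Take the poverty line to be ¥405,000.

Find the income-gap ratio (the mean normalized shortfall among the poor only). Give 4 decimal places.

0.6212

Poor units: 29×¥100,000, 23×¥110,000, 14×¥150,000, 39×¥220,000 (q = 105 of N = 128).
Shortfall ratios (z−y)/z: 0.7531 (×29), 0.7284 (×23), 0.6296 (×14), 0.4568 (×39); sum = 65.222222.
I averages over the q = 105 poor units only: 65.222222 / 105 = 0.6212.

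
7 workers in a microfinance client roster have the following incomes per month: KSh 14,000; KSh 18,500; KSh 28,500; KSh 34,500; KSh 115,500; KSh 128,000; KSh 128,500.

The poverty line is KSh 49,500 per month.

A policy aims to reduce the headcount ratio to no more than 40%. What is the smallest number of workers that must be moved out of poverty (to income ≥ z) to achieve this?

Currently q = 4 of N = 7 are below the line (H = 0.571).
A headcount ratio of at most 40% allows at most ⌊0.40 × 7⌋ = 2 poor workers.
So at least 4 − 2 = 2 must be lifted.

2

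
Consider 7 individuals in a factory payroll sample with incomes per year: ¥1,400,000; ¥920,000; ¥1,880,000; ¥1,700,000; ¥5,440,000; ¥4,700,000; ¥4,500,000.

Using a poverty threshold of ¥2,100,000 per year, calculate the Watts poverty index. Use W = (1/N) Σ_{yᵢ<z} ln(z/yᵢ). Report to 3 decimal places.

Below the line: ¥920,000, ¥1,400,000, ¥1,700,000, ¥1,880,000 (q = 4 of N = 7).
Log shortfalls: ln(2100000/920000) = 0.8253; ln(2100000/1400000) = 0.4055; ln(2100000/1700000) = 0.2113; ln(2100000/1880000) = 0.1107.
W = 1.552759 / 7 = 0.222.

0.222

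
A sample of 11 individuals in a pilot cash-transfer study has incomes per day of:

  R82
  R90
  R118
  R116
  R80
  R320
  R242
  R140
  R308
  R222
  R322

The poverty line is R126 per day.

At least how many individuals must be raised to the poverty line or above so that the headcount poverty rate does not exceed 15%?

4

5 of the 11 individuals are poor, so H = 5/11 = 0.455.
A headcount ratio of at most 15% allows at most ⌊0.15 × 11⌋ = 1 poor individuals.
So at least 5 − 1 = 4 must be lifted.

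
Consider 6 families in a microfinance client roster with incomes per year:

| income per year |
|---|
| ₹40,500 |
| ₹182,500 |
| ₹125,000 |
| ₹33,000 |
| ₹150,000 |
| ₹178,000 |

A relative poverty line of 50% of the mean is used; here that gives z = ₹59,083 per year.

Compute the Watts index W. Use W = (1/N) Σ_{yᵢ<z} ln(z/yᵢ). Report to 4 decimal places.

0.1600

Poor units: ₹33,000, ₹40,500 (q = 2 of N = 6).
ln(z/y) terms: ln(59083/33000) = 0.5824; ln(59083/40500) = 0.3776.
W = 0.960077 / 6 = 0.1600.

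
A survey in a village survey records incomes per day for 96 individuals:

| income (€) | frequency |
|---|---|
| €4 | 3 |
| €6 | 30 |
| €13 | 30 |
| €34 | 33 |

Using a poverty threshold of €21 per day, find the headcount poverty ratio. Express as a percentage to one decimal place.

65.6%

63 of the 96 individuals have income below €21.
H = 63/96 = 65.6%.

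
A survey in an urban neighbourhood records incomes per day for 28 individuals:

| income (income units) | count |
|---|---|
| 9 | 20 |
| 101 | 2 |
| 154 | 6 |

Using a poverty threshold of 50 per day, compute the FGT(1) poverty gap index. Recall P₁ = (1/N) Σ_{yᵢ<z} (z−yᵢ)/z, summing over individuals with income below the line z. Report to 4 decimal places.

0.5857

Below the line: 20×9 (q = 20 of N = 28).
Relative gaps: (50−9)/50 = 0.8200 (×20).
Sum of shortfalls = 16.400000; P₁ averages over all N: 16.400000 / 28 = 0.5857.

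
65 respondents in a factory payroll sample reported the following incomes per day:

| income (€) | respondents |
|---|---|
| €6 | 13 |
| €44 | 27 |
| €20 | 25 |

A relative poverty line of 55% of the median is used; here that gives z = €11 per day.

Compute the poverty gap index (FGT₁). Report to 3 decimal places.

0.091

Below the line: 13×€6 (q = 13 of N = 65).
Shortfall ratios: (11−6)/11 = 0.4545 (×13).
Σ = 5.909091. Dividing by the full population N = 65 gives P₁ = 0.091.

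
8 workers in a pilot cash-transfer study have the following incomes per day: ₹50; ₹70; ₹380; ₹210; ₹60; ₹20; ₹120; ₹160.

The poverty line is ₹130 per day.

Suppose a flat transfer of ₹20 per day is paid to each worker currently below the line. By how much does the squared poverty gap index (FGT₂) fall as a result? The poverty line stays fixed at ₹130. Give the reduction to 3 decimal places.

0.084

Before: below the line — ₹20, ₹50, ₹60, ₹70, ₹120; squared poverty gap index (FGT₂) = 0.20044.
After the ₹20 transfer: below the line — ₹40, ₹70, ₹80, ₹90; squared poverty gap index (FGT₂) = 0.11686.
Reduction = 0.20044 − 0.11686 = 0.084.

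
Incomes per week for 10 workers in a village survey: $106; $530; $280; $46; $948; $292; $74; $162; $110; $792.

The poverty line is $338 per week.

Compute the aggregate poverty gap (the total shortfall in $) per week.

$1,296

Below the line: $46, $74, $106, $110, $162, $280, $292 (q = 7 of N = 10).
Individual gaps: 338−46 = 292; 338−74 = 264; 338−106 = 232; 338−110 = 228; 338−162 = 176; 338−280 = 58; 338−292 = 46.
Aggregate gap = $1,296.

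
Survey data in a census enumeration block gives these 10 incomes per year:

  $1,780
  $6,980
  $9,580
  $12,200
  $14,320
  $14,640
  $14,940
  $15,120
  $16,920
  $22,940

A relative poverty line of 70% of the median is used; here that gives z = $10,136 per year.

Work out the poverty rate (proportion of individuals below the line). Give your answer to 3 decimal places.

3 of the 10 individuals have income below $10,136.
H = 3/10 = 0.300.

0.300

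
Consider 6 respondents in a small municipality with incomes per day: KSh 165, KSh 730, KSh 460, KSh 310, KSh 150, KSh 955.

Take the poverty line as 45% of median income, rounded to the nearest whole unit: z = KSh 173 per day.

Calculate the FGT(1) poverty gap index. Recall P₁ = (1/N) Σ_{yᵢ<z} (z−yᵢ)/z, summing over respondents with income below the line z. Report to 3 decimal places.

Below z: KSh 150, KSh 165 (q = 2 of N = 6).
Shortfall ratios: (173−150)/173 = 0.1329; (173−165)/173 = 0.0462.
Σ = 0.179191. Dividing by the full population N = 6 gives P₁ = 0.030.

0.030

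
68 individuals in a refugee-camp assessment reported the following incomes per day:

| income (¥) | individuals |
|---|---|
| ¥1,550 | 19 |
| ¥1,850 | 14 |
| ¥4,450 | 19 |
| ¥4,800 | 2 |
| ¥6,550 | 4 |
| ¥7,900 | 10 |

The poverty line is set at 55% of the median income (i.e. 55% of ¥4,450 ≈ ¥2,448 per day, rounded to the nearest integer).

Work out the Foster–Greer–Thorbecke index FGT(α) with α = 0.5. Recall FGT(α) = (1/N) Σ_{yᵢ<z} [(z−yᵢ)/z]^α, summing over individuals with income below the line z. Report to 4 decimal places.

Incomes under z: 19×¥1,550, 14×¥1,850 (q = 33 of N = 68).
Normalized shortfalls: (2448−1550)/2448 = 0.3668 (×19); (2448−1850)/2448 = 0.2443 (×14).
Raised to α = 0.5: 0.60566 (×19); 0.49425 (×14).
Sum = 18.427106; FGT(0.5) = 18.427106 / 68 = 0.2710.

0.2710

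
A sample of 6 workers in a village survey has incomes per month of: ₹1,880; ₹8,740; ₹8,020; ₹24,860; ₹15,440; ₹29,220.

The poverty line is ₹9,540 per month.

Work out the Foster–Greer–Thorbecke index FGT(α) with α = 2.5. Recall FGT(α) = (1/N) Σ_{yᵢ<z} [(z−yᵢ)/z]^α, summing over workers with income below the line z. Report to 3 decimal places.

Poor units: ₹1,880, ₹8,020, ₹8,740 (q = 3 of N = 6).
Normalized shortfalls: (9540−1880)/9540 = 0.8029; (9540−8020)/9540 = 0.1593; (9540−8740)/9540 = 0.0839.
Raised to α = 2.5: 0.57770; 0.01013; 0.00204.
Sum = 0.589868; FGT(2.5) = 0.589868 / 6 = 0.098.

0.098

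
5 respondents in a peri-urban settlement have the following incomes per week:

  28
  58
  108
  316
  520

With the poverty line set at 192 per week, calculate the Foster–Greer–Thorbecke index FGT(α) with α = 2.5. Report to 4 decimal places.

Below the line: 28, 58, 108 (q = 3 of N = 5).
Shortfall ratios: (192−28)/192 = 0.8542; (192−58)/192 = 0.6979; (192−108)/192 = 0.4375.
Raised to α = 2.5: 0.67431; 0.40692; 0.12660.
Sum = 1.207828; FGT(2.5) = 1.207828 / 5 = 0.2416.

0.2416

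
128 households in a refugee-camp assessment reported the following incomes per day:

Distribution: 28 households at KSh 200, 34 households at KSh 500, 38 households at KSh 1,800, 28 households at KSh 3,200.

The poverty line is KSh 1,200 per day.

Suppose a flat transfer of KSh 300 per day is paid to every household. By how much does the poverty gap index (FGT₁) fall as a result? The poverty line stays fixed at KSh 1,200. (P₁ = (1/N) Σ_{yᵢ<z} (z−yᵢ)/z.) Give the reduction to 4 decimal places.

0.1211

Before: below the line — 28×KSh 200, 34×KSh 500; poverty gap index (FGT₁) = 0.337240.
After the KSh 300 transfer: below the line — 28×KSh 500, 34×KSh 800; poverty gap index (FGT₁) = 0.216146.
Reduction = 0.337240 − 0.216146 = 0.1211.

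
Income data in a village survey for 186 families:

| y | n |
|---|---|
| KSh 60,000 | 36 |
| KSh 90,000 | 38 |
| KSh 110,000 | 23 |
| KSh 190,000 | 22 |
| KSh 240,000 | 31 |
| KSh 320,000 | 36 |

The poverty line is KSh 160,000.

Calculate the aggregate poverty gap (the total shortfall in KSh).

KSh 7,410,000

Poor units: 36×KSh 60,000, 38×KSh 90,000, 23×KSh 110,000 (q = 97 of N = 186).
Individual gaps: 36×(160000−60000) = 3600000; 38×(160000−90000) = 2660000; 23×(160000−110000) = 1150000.
Aggregate gap = KSh 7,410,000.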